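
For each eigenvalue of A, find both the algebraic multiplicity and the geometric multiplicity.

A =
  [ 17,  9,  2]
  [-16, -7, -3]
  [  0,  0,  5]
λ = 5: alg = 3, geom = 1

Step 1 — factor the characteristic polynomial to read off the algebraic multiplicities:
  χ_A(x) = (x - 5)^3

Step 2 — compute geometric multiplicities via the rank-nullity identity g(λ) = n − rank(A − λI):
  rank(A − (5)·I) = 2, so dim ker(A − (5)·I) = n − 2 = 1

Summary:
  λ = 5: algebraic multiplicity = 3, geometric multiplicity = 1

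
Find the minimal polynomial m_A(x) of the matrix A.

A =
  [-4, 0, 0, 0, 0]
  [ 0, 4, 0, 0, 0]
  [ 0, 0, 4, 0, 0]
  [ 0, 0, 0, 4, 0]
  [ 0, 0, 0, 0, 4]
x^2 - 16

The characteristic polynomial is χ_A(x) = (x - 4)^4*(x + 4), so the eigenvalues are known. The minimal polynomial is
  m_A(x) = Π_λ (x − λ)^{k_λ}
where k_λ is the size of the *largest* Jordan block for λ (equivalently, the smallest k with (A − λI)^k v = 0 for every generalised eigenvector v of λ).

  λ = -4: largest Jordan block has size 1, contributing (x + 4)
  λ = 4: largest Jordan block has size 1, contributing (x − 4)

So m_A(x) = (x - 4)*(x + 4) = x^2 - 16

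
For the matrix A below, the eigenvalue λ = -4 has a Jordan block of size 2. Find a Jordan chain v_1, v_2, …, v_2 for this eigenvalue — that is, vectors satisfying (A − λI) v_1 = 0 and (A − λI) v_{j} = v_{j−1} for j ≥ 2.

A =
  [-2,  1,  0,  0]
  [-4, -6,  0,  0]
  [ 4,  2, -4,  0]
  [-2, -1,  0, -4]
A Jordan chain for λ = -4 of length 2:
v_1 = (2, -4, 4, -2)ᵀ
v_2 = (1, 0, 0, 0)ᵀ

Let N = A − (-4)·I. We want v_2 with N^2 v_2 = 0 but N^1 v_2 ≠ 0; then v_{j-1} := N · v_j for j = 2, …, 2.

Pick v_2 = (1, 0, 0, 0)ᵀ.
Then v_1 = N · v_2 = (2, -4, 4, -2)ᵀ.

Sanity check: (A − (-4)·I) v_1 = (0, 0, 0, 0)ᵀ = 0. ✓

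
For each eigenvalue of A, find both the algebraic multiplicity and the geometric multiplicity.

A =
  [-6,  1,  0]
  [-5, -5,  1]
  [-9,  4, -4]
λ = -5: alg = 3, geom = 1

Step 1 — factor the characteristic polynomial to read off the algebraic multiplicities:
  χ_A(x) = (x + 5)^3

Step 2 — compute geometric multiplicities via the rank-nullity identity g(λ) = n − rank(A − λI):
  rank(A − (-5)·I) = 2, so dim ker(A − (-5)·I) = n − 2 = 1

Summary:
  λ = -5: algebraic multiplicity = 3, geometric multiplicity = 1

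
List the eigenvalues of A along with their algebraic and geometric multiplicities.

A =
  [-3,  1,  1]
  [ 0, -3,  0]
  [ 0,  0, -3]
λ = -3: alg = 3, geom = 2

Step 1 — factor the characteristic polynomial to read off the algebraic multiplicities:
  χ_A(x) = (x + 3)^3

Step 2 — compute geometric multiplicities via the rank-nullity identity g(λ) = n − rank(A − λI):
  rank(A − (-3)·I) = 1, so dim ker(A − (-3)·I) = n − 1 = 2

Summary:
  λ = -3: algebraic multiplicity = 3, geometric multiplicity = 2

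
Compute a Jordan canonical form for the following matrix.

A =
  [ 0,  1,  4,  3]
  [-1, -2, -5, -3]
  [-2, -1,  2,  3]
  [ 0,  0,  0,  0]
J_3(0) ⊕ J_1(0)

The characteristic polynomial is
  det(x·I − A) = x^4

Eigenvalues and multiplicities (the geometric multiplicity of λ is n − rank(A − λI), which equals the number of Jordan blocks for λ):
  λ = 0: algebraic multiplicity = 4, geometric multiplicity = 2

Determining the block sizes for each eigenvalue:
  λ = 0: with am = 4 and gm = 2, the partition is not yet determined (e.g. several partitions of 4 into 2 parts exist). Let N = A − (0)·I. Computing rank(N^1) = 2, rank(N^2) = 1, rank(N^3) = 0; the number of blocks of size ≥ j is rank(N^{j−1}) − rank(N^j), giving [2, 1, 1]. So we have 1 block(s) of size 3, 1 block(s) of size 1 → block sizes [3, 1]

Assembling the blocks gives a Jordan form
J =
  [0, 1, 0, 0]
  [0, 0, 1, 0]
  [0, 0, 0, 0]
  [0, 0, 0, 0]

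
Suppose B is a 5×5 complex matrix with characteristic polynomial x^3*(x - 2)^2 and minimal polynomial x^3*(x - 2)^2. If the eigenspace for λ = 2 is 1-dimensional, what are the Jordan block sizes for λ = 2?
Block sizes for λ = 2: [2]

Step 1 — from the characteristic polynomial, algebraic multiplicity of λ = 2 is 2. From dim ker(B − (2)·I) = 1, there are exactly 1 Jordan blocks for λ = 2.
Step 2 — from the minimal polynomial, the factor (x − 2)^2 tells us the largest block for λ = 2 has size 2.
Step 3 — with total size 2, 1 blocks, and largest block 2, the block sizes (in nonincreasing order) are [2].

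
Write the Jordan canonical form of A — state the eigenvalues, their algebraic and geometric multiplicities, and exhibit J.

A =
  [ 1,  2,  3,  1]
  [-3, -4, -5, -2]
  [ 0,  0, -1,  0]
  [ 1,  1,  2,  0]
J_3(-1) ⊕ J_1(-1)

The characteristic polynomial is
  det(x·I − A) = x^4 + 4*x^3 + 6*x^2 + 4*x + 1 = (x + 1)^4

Eigenvalues and multiplicities (the geometric multiplicity of λ is n − rank(A − λI), which equals the number of Jordan blocks for λ):
  λ = -1: algebraic multiplicity = 4, geometric multiplicity = 2

Determining the block sizes for each eigenvalue:
  λ = -1: with am = 4 and gm = 2, the partition is not yet determined (e.g. several partitions of 4 into 2 parts exist). Let N = A − (-1)·I. Computing rank(N^1) = 2, rank(N^2) = 1, rank(N^3) = 0; the number of blocks of size ≥ j is rank(N^{j−1}) − rank(N^j), giving [2, 1, 1]. So we have 1 block(s) of size 3, 1 block(s) of size 1 → block sizes [3, 1]

Assembling the blocks gives a Jordan form
J =
  [-1,  1,  0,  0]
  [ 0, -1,  1,  0]
  [ 0,  0, -1,  0]
  [ 0,  0,  0, -1]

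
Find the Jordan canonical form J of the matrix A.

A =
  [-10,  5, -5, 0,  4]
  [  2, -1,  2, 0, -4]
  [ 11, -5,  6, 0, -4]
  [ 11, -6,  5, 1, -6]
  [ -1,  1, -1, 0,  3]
J_1(-5) ⊕ J_2(1) ⊕ J_2(1)

The characteristic polynomial is
  det(x·I − A) = x^5 + x^4 - 14*x^3 + 26*x^2 - 19*x + 5 = (x - 1)^4*(x + 5)

Eigenvalues and multiplicities (the geometric multiplicity of λ is n − rank(A − λI), which equals the number of Jordan blocks for λ):
  λ = -5: algebraic multiplicity = 1, geometric multiplicity = 1
  λ = 1: algebraic multiplicity = 4, geometric multiplicity = 2

Determining the block sizes for each eigenvalue:
  λ = -5: one block (gm = 1), so the single block has size am = 1 → block sizes [1]
  λ = 1: with am = 4 and gm = 2, the partition is not yet determined (e.g. several partitions of 4 into 2 parts exist). Let N = A − (1)·I. Computing rank(N^1) = 3, rank(N^2) = 1; the number of blocks of size ≥ j is rank(N^{j−1}) − rank(N^j), giving [2, 2]. So we have 2 block(s) of size 2 → block sizes [2, 2]

Assembling the blocks gives a Jordan form
J =
  [-5, 0, 0, 0, 0]
  [ 0, 1, 1, 0, 0]
  [ 0, 0, 1, 0, 0]
  [ 0, 0, 0, 1, 1]
  [ 0, 0, 0, 0, 1]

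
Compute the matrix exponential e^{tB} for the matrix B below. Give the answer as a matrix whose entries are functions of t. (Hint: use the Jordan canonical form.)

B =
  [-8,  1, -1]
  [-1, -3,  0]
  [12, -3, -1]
e^{tB} =
  [3*t^2*exp(-4*t)/2 - 4*t*exp(-4*t) + exp(-4*t), t*exp(-4*t), t^2*exp(-4*t)/2 - t*exp(-4*t)]
  [3*t^2*exp(-4*t)/2 - t*exp(-4*t), t*exp(-4*t) + exp(-4*t), t^2*exp(-4*t)/2]
  [-9*t^2*exp(-4*t)/2 + 12*t*exp(-4*t), -3*t*exp(-4*t), -3*t^2*exp(-4*t)/2 + 3*t*exp(-4*t) + exp(-4*t)]

Strategy: write B = P · J · P⁻¹ where J is a Jordan canonical form, so e^{tB} = P · e^{tJ} · P⁻¹, and e^{tJ} can be computed block-by-block.

B has Jordan form
J =
  [-4,  1,  0]
  [ 0, -4,  1]
  [ 0,  0, -4]
(up to reordering of blocks).

Per-block formulas:
  For a 3×3 Jordan block J_3(-4): exp(t · J_3(-4)) = e^(-4t)·(I + t·N + (t^2/2)·N^2), where N is the 3×3 nilpotent shift.

After assembling e^{tJ} and conjugating by P, we get:

e^{tB} =
  [3*t^2*exp(-4*t)/2 - 4*t*exp(-4*t) + exp(-4*t), t*exp(-4*t), t^2*exp(-4*t)/2 - t*exp(-4*t)]
  [3*t^2*exp(-4*t)/2 - t*exp(-4*t), t*exp(-4*t) + exp(-4*t), t^2*exp(-4*t)/2]
  [-9*t^2*exp(-4*t)/2 + 12*t*exp(-4*t), -3*t*exp(-4*t), -3*t^2*exp(-4*t)/2 + 3*t*exp(-4*t) + exp(-4*t)]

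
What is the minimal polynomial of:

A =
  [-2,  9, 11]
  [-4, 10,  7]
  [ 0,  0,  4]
x^3 - 12*x^2 + 48*x - 64

The characteristic polynomial is χ_A(x) = (x - 4)^3, so the eigenvalues are known. The minimal polynomial is
  m_A(x) = Π_λ (x − λ)^{k_λ}
where k_λ is the size of the *largest* Jordan block for λ (equivalently, the smallest k with (A − λI)^k v = 0 for every generalised eigenvector v of λ).

  λ = 4: largest Jordan block has size 3, contributing (x − 4)^3

So m_A(x) = (x - 4)^3 = x^3 - 12*x^2 + 48*x - 64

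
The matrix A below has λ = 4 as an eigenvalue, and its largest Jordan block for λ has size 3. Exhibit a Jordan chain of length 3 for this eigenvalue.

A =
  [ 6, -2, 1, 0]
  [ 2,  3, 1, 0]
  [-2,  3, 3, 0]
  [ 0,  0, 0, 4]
A Jordan chain for λ = 4 of length 3:
v_1 = (-2, 0, 4, 0)ᵀ
v_2 = (2, 2, -2, 0)ᵀ
v_3 = (1, 0, 0, 0)ᵀ

Let N = A − (4)·I. We want v_3 with N^3 v_3 = 0 but N^2 v_3 ≠ 0; then v_{j-1} := N · v_j for j = 3, …, 2.

Pick v_3 = (1, 0, 0, 0)ᵀ.
Then v_2 = N · v_3 = (2, 2, -2, 0)ᵀ.
Then v_1 = N · v_2 = (-2, 0, 4, 0)ᵀ.

Sanity check: (A − (4)·I) v_1 = (0, 0, 0, 0)ᵀ = 0. ✓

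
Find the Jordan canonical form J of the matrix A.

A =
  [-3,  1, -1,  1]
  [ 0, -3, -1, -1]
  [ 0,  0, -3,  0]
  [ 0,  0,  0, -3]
J_3(-3) ⊕ J_1(-3)

The characteristic polynomial is
  det(x·I − A) = x^4 + 12*x^3 + 54*x^2 + 108*x + 81 = (x + 3)^4

Eigenvalues and multiplicities (the geometric multiplicity of λ is n − rank(A − λI), which equals the number of Jordan blocks for λ):
  λ = -3: algebraic multiplicity = 4, geometric multiplicity = 2

Determining the block sizes for each eigenvalue:
  λ = -3: with am = 4 and gm = 2, the partition is not yet determined (e.g. several partitions of 4 into 2 parts exist). Let N = A − (-3)·I. Computing rank(N^1) = 2, rank(N^2) = 1, rank(N^3) = 0; the number of blocks of size ≥ j is rank(N^{j−1}) − rank(N^j), giving [2, 1, 1]. So we have 1 block(s) of size 3, 1 block(s) of size 1 → block sizes [3, 1]

Assembling the blocks gives a Jordan form
J =
  [-3,  1,  0,  0]
  [ 0, -3,  1,  0]
  [ 0,  0, -3,  0]
  [ 0,  0,  0, -3]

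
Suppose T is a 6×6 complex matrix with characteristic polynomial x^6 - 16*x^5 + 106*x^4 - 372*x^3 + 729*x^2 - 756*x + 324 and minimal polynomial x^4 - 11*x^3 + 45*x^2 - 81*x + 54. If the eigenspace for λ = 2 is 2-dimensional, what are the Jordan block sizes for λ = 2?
Block sizes for λ = 2: [1, 1]

Step 1 — from the characteristic polynomial, algebraic multiplicity of λ = 2 is 2. From dim ker(T − (2)·I) = 2, there are exactly 2 Jordan blocks for λ = 2.
Step 2 — from the minimal polynomial, the factor (x − 2) tells us the largest block for λ = 2 has size 1.
Step 3 — with total size 2, 2 blocks, and largest block 1, the block sizes (in nonincreasing order) are [1, 1].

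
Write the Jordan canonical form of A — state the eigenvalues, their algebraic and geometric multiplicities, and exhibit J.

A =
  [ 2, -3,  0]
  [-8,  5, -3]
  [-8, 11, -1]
J_3(2)

The characteristic polynomial is
  det(x·I − A) = x^3 - 6*x^2 + 12*x - 8 = (x - 2)^3

Eigenvalues and multiplicities (the geometric multiplicity of λ is n − rank(A − λI), which equals the number of Jordan blocks for λ):
  λ = 2: algebraic multiplicity = 3, geometric multiplicity = 1

Determining the block sizes for each eigenvalue:
  λ = 2: one block (gm = 1), so the single block has size am = 3 → block sizes [3]

Assembling the blocks gives a Jordan form
J =
  [2, 1, 0]
  [0, 2, 1]
  [0, 0, 2]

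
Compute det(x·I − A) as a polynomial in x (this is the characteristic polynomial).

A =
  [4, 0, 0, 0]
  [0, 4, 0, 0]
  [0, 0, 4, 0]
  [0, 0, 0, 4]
x^4 - 16*x^3 + 96*x^2 - 256*x + 256

Expanding det(x·I − A) (e.g. by cofactor expansion or by noting that A is similar to its Jordan form J, which has the same characteristic polynomial as A) gives
  χ_A(x) = x^4 - 16*x^3 + 96*x^2 - 256*x + 256
which factors as (x - 4)^4. The eigenvalues (with algebraic multiplicities) are λ = 4 with multiplicity 4.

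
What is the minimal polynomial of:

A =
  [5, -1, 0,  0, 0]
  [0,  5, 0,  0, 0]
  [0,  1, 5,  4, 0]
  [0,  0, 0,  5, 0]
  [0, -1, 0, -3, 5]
x^2 - 10*x + 25

The characteristic polynomial is χ_A(x) = (x - 5)^5, so the eigenvalues are known. The minimal polynomial is
  m_A(x) = Π_λ (x − λ)^{k_λ}
where k_λ is the size of the *largest* Jordan block for λ (equivalently, the smallest k with (A − λI)^k v = 0 for every generalised eigenvector v of λ).

  λ = 5: largest Jordan block has size 2, contributing (x − 5)^2

So m_A(x) = (x - 5)^2 = x^2 - 10*x + 25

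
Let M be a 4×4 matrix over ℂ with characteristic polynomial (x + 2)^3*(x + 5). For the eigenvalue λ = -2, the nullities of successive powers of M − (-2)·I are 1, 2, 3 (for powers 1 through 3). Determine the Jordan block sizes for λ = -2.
Block sizes for λ = -2: [3]

From the dimensions of kernels of powers, the number of Jordan blocks of size at least j is d_j − d_{j−1} where d_j = dim ker(N^j) (with d_0 = 0). Computing the differences gives [1, 1, 1].
The number of blocks of size exactly k is (#blocks of size ≥ k) − (#blocks of size ≥ k + 1), so the partition is: 1 block(s) of size 3.
In nonincreasing order the block sizes are [3].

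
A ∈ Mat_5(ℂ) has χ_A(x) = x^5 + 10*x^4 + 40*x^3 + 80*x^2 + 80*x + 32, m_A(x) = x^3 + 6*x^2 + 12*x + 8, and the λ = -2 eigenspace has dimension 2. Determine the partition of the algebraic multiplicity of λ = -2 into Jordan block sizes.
Block sizes for λ = -2: [3, 2]

Step 1 — from the characteristic polynomial, algebraic multiplicity of λ = -2 is 5. From dim ker(A − (-2)·I) = 2, there are exactly 2 Jordan blocks for λ = -2.
Step 2 — from the minimal polynomial, the factor (x + 2)^3 tells us the largest block for λ = -2 has size 3.
Step 3 — with total size 5, 2 blocks, and largest block 3, the block sizes (in nonincreasing order) are [3, 2].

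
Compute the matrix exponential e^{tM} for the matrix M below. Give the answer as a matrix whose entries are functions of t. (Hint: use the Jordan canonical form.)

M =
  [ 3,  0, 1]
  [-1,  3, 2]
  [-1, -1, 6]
e^{tM} =
  [-t*exp(4*t) + exp(4*t), -t^2*exp(4*t)/2, t^2*exp(4*t)/2 + t*exp(4*t)]
  [-t*exp(4*t), -t^2*exp(4*t)/2 - t*exp(4*t) + exp(4*t), t^2*exp(4*t)/2 + 2*t*exp(4*t)]
  [-t*exp(4*t), -t^2*exp(4*t)/2 - t*exp(4*t), t^2*exp(4*t)/2 + 2*t*exp(4*t) + exp(4*t)]

Strategy: write M = P · J · P⁻¹ where J is a Jordan canonical form, so e^{tM} = P · e^{tJ} · P⁻¹, and e^{tJ} can be computed block-by-block.

M has Jordan form
J =
  [4, 1, 0]
  [0, 4, 1]
  [0, 0, 4]
(up to reordering of blocks).

Per-block formulas:
  For a 3×3 Jordan block J_3(4): exp(t · J_3(4)) = e^(4t)·(I + t·N + (t^2/2)·N^2), where N is the 3×3 nilpotent shift.

After assembling e^{tJ} and conjugating by P, we get:

e^{tM} =
  [-t*exp(4*t) + exp(4*t), -t^2*exp(4*t)/2, t^2*exp(4*t)/2 + t*exp(4*t)]
  [-t*exp(4*t), -t^2*exp(4*t)/2 - t*exp(4*t) + exp(4*t), t^2*exp(4*t)/2 + 2*t*exp(4*t)]
  [-t*exp(4*t), -t^2*exp(4*t)/2 - t*exp(4*t), t^2*exp(4*t)/2 + 2*t*exp(4*t) + exp(4*t)]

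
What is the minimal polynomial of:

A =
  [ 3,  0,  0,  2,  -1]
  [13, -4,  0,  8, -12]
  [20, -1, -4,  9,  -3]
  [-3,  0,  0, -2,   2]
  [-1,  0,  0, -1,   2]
x^5 + 5*x^4 - 5*x^3 - 25*x^2 + 40*x - 16

The characteristic polynomial is χ_A(x) = (x - 1)^3*(x + 4)^2, so the eigenvalues are known. The minimal polynomial is
  m_A(x) = Π_λ (x − λ)^{k_λ}
where k_λ is the size of the *largest* Jordan block for λ (equivalently, the smallest k with (A − λI)^k v = 0 for every generalised eigenvector v of λ).

  λ = -4: largest Jordan block has size 2, contributing (x + 4)^2
  λ = 1: largest Jordan block has size 3, contributing (x − 1)^3

So m_A(x) = (x - 1)^3*(x + 4)^2 = x^5 + 5*x^4 - 5*x^3 - 25*x^2 + 40*x - 16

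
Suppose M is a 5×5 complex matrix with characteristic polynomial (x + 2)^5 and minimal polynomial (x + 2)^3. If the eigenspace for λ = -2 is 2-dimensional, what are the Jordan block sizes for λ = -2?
Block sizes for λ = -2: [3, 2]

Step 1 — from the characteristic polynomial, algebraic multiplicity of λ = -2 is 5. From dim ker(M − (-2)·I) = 2, there are exactly 2 Jordan blocks for λ = -2.
Step 2 — from the minimal polynomial, the factor (x + 2)^3 tells us the largest block for λ = -2 has size 3.
Step 3 — with total size 5, 2 blocks, and largest block 3, the block sizes (in nonincreasing order) are [3, 2].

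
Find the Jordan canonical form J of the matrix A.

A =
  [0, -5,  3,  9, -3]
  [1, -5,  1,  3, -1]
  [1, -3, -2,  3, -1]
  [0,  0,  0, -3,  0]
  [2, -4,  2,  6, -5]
J_3(-3) ⊕ J_1(-3) ⊕ J_1(-3)

The characteristic polynomial is
  det(x·I − A) = x^5 + 15*x^4 + 90*x^3 + 270*x^2 + 405*x + 243 = (x + 3)^5

Eigenvalues and multiplicities (the geometric multiplicity of λ is n − rank(A − λI), which equals the number of Jordan blocks for λ):
  λ = -3: algebraic multiplicity = 5, geometric multiplicity = 3

Determining the block sizes for each eigenvalue:
  λ = -3: with am = 5 and gm = 3, the partition is not yet determined (e.g. several partitions of 5 into 3 parts exist). Let N = A − (-3)·I. Computing rank(N^1) = 2, rank(N^2) = 1, rank(N^3) = 0; the number of blocks of size ≥ j is rank(N^{j−1}) − rank(N^j), giving [3, 1, 1]. So we have 1 block(s) of size 3, 2 block(s) of size 1 → block sizes [3, 1, 1]

Assembling the blocks gives a Jordan form
J =
  [-3,  1,  0,  0,  0]
  [ 0, -3,  1,  0,  0]
  [ 0,  0, -3,  0,  0]
  [ 0,  0,  0, -3,  0]
  [ 0,  0,  0,  0, -3]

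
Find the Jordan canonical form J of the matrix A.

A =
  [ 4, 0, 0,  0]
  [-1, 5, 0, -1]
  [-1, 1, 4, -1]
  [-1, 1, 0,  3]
J_2(4) ⊕ J_1(4) ⊕ J_1(4)

The characteristic polynomial is
  det(x·I − A) = x^4 - 16*x^3 + 96*x^2 - 256*x + 256 = (x - 4)^4

Eigenvalues and multiplicities (the geometric multiplicity of λ is n − rank(A − λI), which equals the number of Jordan blocks for λ):
  λ = 4: algebraic multiplicity = 4, geometric multiplicity = 3

Determining the block sizes for each eigenvalue:
  λ = 4: 3 blocks summing to 4 forces exactly one block of size 2 and the rest size 1 → block sizes [2, 1, 1]

Assembling the blocks gives a Jordan form
J =
  [4, 1, 0, 0]
  [0, 4, 0, 0]
  [0, 0, 4, 0]
  [0, 0, 0, 4]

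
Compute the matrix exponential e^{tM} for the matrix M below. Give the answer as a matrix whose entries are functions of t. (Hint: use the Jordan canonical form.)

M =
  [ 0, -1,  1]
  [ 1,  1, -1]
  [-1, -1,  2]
e^{tM} =
  [-t^2*exp(t)/2 - t*exp(t) + exp(t), -t*exp(t), t^2*exp(t)/2 + t*exp(t)]
  [t*exp(t), exp(t), -t*exp(t)]
  [-t^2*exp(t)/2 - t*exp(t), -t*exp(t), t^2*exp(t)/2 + t*exp(t) + exp(t)]

Strategy: write M = P · J · P⁻¹ where J is a Jordan canonical form, so e^{tM} = P · e^{tJ} · P⁻¹, and e^{tJ} can be computed block-by-block.

M has Jordan form
J =
  [1, 1, 0]
  [0, 1, 1]
  [0, 0, 1]
(up to reordering of blocks).

Per-block formulas:
  For a 3×3 Jordan block J_3(1): exp(t · J_3(1)) = e^(1t)·(I + t·N + (t^2/2)·N^2), where N is the 3×3 nilpotent shift.

After assembling e^{tJ} and conjugating by P, we get:

e^{tM} =
  [-t^2*exp(t)/2 - t*exp(t) + exp(t), -t*exp(t), t^2*exp(t)/2 + t*exp(t)]
  [t*exp(t), exp(t), -t*exp(t)]
  [-t^2*exp(t)/2 - t*exp(t), -t*exp(t), t^2*exp(t)/2 + t*exp(t) + exp(t)]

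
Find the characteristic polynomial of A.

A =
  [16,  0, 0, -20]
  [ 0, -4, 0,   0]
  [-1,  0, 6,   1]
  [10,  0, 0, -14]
x^4 - 4*x^3 - 44*x^2 + 96*x + 576

Expanding det(x·I − A) (e.g. by cofactor expansion or by noting that A is similar to its Jordan form J, which has the same characteristic polynomial as A) gives
  χ_A(x) = x^4 - 4*x^3 - 44*x^2 + 96*x + 576
which factors as (x - 6)^2*(x + 4)^2. The eigenvalues (with algebraic multiplicities) are λ = -4 with multiplicity 2, λ = 6 with multiplicity 2.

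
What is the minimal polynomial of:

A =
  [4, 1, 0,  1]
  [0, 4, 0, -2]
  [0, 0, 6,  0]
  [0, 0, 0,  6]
x^3 - 14*x^2 + 64*x - 96

The characteristic polynomial is χ_A(x) = (x - 6)^2*(x - 4)^2, so the eigenvalues are known. The minimal polynomial is
  m_A(x) = Π_λ (x − λ)^{k_λ}
where k_λ is the size of the *largest* Jordan block for λ (equivalently, the smallest k with (A − λI)^k v = 0 for every generalised eigenvector v of λ).

  λ = 4: largest Jordan block has size 2, contributing (x − 4)^2
  λ = 6: largest Jordan block has size 1, contributing (x − 6)

So m_A(x) = (x - 6)*(x - 4)^2 = x^3 - 14*x^2 + 64*x - 96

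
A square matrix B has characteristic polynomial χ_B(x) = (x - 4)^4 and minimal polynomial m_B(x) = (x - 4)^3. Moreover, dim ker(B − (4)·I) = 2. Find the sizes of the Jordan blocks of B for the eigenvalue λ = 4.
Block sizes for λ = 4: [3, 1]

Step 1 — from the characteristic polynomial, algebraic multiplicity of λ = 4 is 4. From dim ker(B − (4)·I) = 2, there are exactly 2 Jordan blocks for λ = 4.
Step 2 — from the minimal polynomial, the factor (x − 4)^3 tells us the largest block for λ = 4 has size 3.
Step 3 — with total size 4, 2 blocks, and largest block 3, the block sizes (in nonincreasing order) are [3, 1].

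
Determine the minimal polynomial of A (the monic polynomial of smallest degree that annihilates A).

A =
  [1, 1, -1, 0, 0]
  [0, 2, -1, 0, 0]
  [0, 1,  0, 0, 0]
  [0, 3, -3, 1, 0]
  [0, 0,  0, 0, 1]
x^2 - 2*x + 1

The characteristic polynomial is χ_A(x) = (x - 1)^5, so the eigenvalues are known. The minimal polynomial is
  m_A(x) = Π_λ (x − λ)^{k_λ}
where k_λ is the size of the *largest* Jordan block for λ (equivalently, the smallest k with (A − λI)^k v = 0 for every generalised eigenvector v of λ).

  λ = 1: largest Jordan block has size 2, contributing (x − 1)^2

So m_A(x) = (x - 1)^2 = x^2 - 2*x + 1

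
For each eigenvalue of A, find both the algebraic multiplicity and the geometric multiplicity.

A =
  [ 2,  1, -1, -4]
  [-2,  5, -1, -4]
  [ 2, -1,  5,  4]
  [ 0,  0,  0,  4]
λ = 4: alg = 4, geom = 3

Step 1 — factor the characteristic polynomial to read off the algebraic multiplicities:
  χ_A(x) = (x - 4)^4

Step 2 — compute geometric multiplicities via the rank-nullity identity g(λ) = n − rank(A − λI):
  rank(A − (4)·I) = 1, so dim ker(A − (4)·I) = n − 1 = 3

Summary:
  λ = 4: algebraic multiplicity = 4, geometric multiplicity = 3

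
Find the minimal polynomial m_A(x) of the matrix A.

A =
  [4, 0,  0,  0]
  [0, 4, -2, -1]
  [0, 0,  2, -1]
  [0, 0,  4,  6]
x^2 - 8*x + 16

The characteristic polynomial is χ_A(x) = (x - 4)^4, so the eigenvalues are known. The minimal polynomial is
  m_A(x) = Π_λ (x − λ)^{k_λ}
where k_λ is the size of the *largest* Jordan block for λ (equivalently, the smallest k with (A − λI)^k v = 0 for every generalised eigenvector v of λ).

  λ = 4: largest Jordan block has size 2, contributing (x − 4)^2

So m_A(x) = (x - 4)^2 = x^2 - 8*x + 16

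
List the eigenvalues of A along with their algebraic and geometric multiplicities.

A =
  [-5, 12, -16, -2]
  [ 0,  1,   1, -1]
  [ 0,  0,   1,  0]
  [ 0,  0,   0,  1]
λ = -5: alg = 1, geom = 1; λ = 1: alg = 3, geom = 2

Step 1 — factor the characteristic polynomial to read off the algebraic multiplicities:
  χ_A(x) = (x - 1)^3*(x + 5)

Step 2 — compute geometric multiplicities via the rank-nullity identity g(λ) = n − rank(A − λI):
  rank(A − (-5)·I) = 3, so dim ker(A − (-5)·I) = n − 3 = 1
  rank(A − (1)·I) = 2, so dim ker(A − (1)·I) = n − 2 = 2

Summary:
  λ = -5: algebraic multiplicity = 1, geometric multiplicity = 1
  λ = 1: algebraic multiplicity = 3, geometric multiplicity = 2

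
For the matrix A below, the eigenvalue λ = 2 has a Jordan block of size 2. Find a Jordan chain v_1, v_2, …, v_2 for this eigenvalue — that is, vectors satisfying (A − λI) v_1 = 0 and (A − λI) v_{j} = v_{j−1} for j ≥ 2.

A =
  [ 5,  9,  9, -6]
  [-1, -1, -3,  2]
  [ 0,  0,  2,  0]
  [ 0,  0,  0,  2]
A Jordan chain for λ = 2 of length 2:
v_1 = (3, -1, 0, 0)ᵀ
v_2 = (1, 0, 0, 0)ᵀ

Let N = A − (2)·I. We want v_2 with N^2 v_2 = 0 but N^1 v_2 ≠ 0; then v_{j-1} := N · v_j for j = 2, …, 2.

Pick v_2 = (1, 0, 0, 0)ᵀ.
Then v_1 = N · v_2 = (3, -1, 0, 0)ᵀ.

Sanity check: (A − (2)·I) v_1 = (0, 0, 0, 0)ᵀ = 0. ✓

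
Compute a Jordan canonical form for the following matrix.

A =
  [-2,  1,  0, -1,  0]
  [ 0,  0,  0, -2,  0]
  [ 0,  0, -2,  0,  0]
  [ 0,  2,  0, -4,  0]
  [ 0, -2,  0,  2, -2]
J_2(-2) ⊕ J_1(-2) ⊕ J_1(-2) ⊕ J_1(-2)

The characteristic polynomial is
  det(x·I − A) = x^5 + 10*x^4 + 40*x^3 + 80*x^2 + 80*x + 32 = (x + 2)^5

Eigenvalues and multiplicities (the geometric multiplicity of λ is n − rank(A − λI), which equals the number of Jordan blocks for λ):
  λ = -2: algebraic multiplicity = 5, geometric multiplicity = 4

Determining the block sizes for each eigenvalue:
  λ = -2: 4 blocks summing to 5 forces exactly one block of size 2 and the rest size 1 → block sizes [2, 1, 1, 1]

Assembling the blocks gives a Jordan form
J =
  [-2,  1,  0,  0,  0]
  [ 0, -2,  0,  0,  0]
  [ 0,  0, -2,  0,  0]
  [ 0,  0,  0, -2,  0]
  [ 0,  0,  0,  0, -2]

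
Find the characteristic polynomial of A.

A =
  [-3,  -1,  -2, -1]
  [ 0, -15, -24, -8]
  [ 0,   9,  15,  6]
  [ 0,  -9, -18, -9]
x^4 + 12*x^3 + 54*x^2 + 108*x + 81

Expanding det(x·I − A) (e.g. by cofactor expansion or by noting that A is similar to its Jordan form J, which has the same characteristic polynomial as A) gives
  χ_A(x) = x^4 + 12*x^3 + 54*x^2 + 108*x + 81
which factors as (x + 3)^4. The eigenvalues (with algebraic multiplicities) are λ = -3 with multiplicity 4.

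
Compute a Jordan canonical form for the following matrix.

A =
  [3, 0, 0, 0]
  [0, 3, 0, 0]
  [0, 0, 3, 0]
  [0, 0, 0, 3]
J_1(3) ⊕ J_1(3) ⊕ J_1(3) ⊕ J_1(3)

The characteristic polynomial is
  det(x·I − A) = x^4 - 12*x^3 + 54*x^2 - 108*x + 81 = (x - 3)^4

Eigenvalues and multiplicities (the geometric multiplicity of λ is n − rank(A − λI), which equals the number of Jordan blocks for λ):
  λ = 3: algebraic multiplicity = 4, geometric multiplicity = 4

Determining the block sizes for each eigenvalue:
  λ = 3: gm = am = 4, so every block has size 1 → block sizes [1, 1, 1, 1]

Assembling the blocks gives a Jordan form
J =
  [3, 0, 0, 0]
  [0, 3, 0, 0]
  [0, 0, 3, 0]
  [0, 0, 0, 3]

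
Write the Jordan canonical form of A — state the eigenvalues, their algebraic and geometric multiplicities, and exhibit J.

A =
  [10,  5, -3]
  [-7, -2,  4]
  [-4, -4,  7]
J_3(5)

The characteristic polynomial is
  det(x·I − A) = x^3 - 15*x^2 + 75*x - 125 = (x - 5)^3

Eigenvalues and multiplicities (the geometric multiplicity of λ is n − rank(A − λI), which equals the number of Jordan blocks for λ):
  λ = 5: algebraic multiplicity = 3, geometric multiplicity = 1

Determining the block sizes for each eigenvalue:
  λ = 5: one block (gm = 1), so the single block has size am = 3 → block sizes [3]

Assembling the blocks gives a Jordan form
J =
  [5, 1, 0]
  [0, 5, 1]
  [0, 0, 5]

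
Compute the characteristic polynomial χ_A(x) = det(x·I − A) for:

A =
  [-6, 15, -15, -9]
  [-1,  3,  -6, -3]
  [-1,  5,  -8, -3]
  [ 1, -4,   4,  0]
x^4 + 11*x^3 + 45*x^2 + 81*x + 54

Expanding det(x·I − A) (e.g. by cofactor expansion or by noting that A is similar to its Jordan form J, which has the same characteristic polynomial as A) gives
  χ_A(x) = x^4 + 11*x^3 + 45*x^2 + 81*x + 54
which factors as (x + 2)*(x + 3)^3. The eigenvalues (with algebraic multiplicities) are λ = -3 with multiplicity 3, λ = -2 with multiplicity 1.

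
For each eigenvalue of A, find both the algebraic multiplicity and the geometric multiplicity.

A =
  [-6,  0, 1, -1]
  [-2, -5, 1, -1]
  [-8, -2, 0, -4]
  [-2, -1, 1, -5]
λ = -4: alg = 4, geom = 2

Step 1 — factor the characteristic polynomial to read off the algebraic multiplicities:
  χ_A(x) = (x + 4)^4

Step 2 — compute geometric multiplicities via the rank-nullity identity g(λ) = n − rank(A − λI):
  rank(A − (-4)·I) = 2, so dim ker(A − (-4)·I) = n − 2 = 2

Summary:
  λ = -4: algebraic multiplicity = 4, geometric multiplicity = 2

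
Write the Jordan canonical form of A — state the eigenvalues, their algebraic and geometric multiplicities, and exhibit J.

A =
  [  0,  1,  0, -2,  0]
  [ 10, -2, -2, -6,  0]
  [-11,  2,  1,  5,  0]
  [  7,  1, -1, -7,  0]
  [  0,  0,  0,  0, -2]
J_2(-2) ⊕ J_2(-2) ⊕ J_1(-2)

The characteristic polynomial is
  det(x·I − A) = x^5 + 10*x^4 + 40*x^3 + 80*x^2 + 80*x + 32 = (x + 2)^5

Eigenvalues and multiplicities (the geometric multiplicity of λ is n − rank(A − λI), which equals the number of Jordan blocks for λ):
  λ = -2: algebraic multiplicity = 5, geometric multiplicity = 3

Determining the block sizes for each eigenvalue:
  λ = -2: with am = 5 and gm = 3, the partition is not yet determined (e.g. several partitions of 5 into 3 parts exist). Let N = A − (-2)·I. Computing rank(N^1) = 2, rank(N^2) = 0; the number of blocks of size ≥ j is rank(N^{j−1}) − rank(N^j), giving [3, 2]. So we have 2 block(s) of size 2, 1 block(s) of size 1 → block sizes [2, 2, 1]

Assembling the blocks gives a Jordan form
J =
  [-2,  1,  0,  0,  0]
  [ 0, -2,  0,  0,  0]
  [ 0,  0, -2,  1,  0]
  [ 0,  0,  0, -2,  0]
  [ 0,  0,  0,  0, -2]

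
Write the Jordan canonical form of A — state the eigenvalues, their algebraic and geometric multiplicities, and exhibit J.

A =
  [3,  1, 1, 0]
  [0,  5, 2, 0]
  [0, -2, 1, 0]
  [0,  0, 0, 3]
J_2(3) ⊕ J_1(3) ⊕ J_1(3)

The characteristic polynomial is
  det(x·I − A) = x^4 - 12*x^3 + 54*x^2 - 108*x + 81 = (x - 3)^4

Eigenvalues and multiplicities (the geometric multiplicity of λ is n − rank(A − λI), which equals the number of Jordan blocks for λ):
  λ = 3: algebraic multiplicity = 4, geometric multiplicity = 3

Determining the block sizes for each eigenvalue:
  λ = 3: 3 blocks summing to 4 forces exactly one block of size 2 and the rest size 1 → block sizes [2, 1, 1]

Assembling the blocks gives a Jordan form
J =
  [3, 1, 0, 0]
  [0, 3, 0, 0]
  [0, 0, 3, 0]
  [0, 0, 0, 3]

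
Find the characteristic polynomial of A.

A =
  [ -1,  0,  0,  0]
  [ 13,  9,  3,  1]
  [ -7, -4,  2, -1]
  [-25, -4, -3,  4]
x^4 - 14*x^3 + 60*x^2 - 50*x - 125

Expanding det(x·I − A) (e.g. by cofactor expansion or by noting that A is similar to its Jordan form J, which has the same characteristic polynomial as A) gives
  χ_A(x) = x^4 - 14*x^3 + 60*x^2 - 50*x - 125
which factors as (x - 5)^3*(x + 1). The eigenvalues (with algebraic multiplicities) are λ = -1 with multiplicity 1, λ = 5 with multiplicity 3.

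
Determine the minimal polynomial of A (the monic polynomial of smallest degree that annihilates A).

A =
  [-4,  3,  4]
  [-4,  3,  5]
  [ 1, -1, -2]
x^3 + 3*x^2 + 3*x + 1

The characteristic polynomial is χ_A(x) = (x + 1)^3, so the eigenvalues are known. The minimal polynomial is
  m_A(x) = Π_λ (x − λ)^{k_λ}
where k_λ is the size of the *largest* Jordan block for λ (equivalently, the smallest k with (A − λI)^k v = 0 for every generalised eigenvector v of λ).

  λ = -1: largest Jordan block has size 3, contributing (x + 1)^3

So m_A(x) = (x + 1)^3 = x^3 + 3*x^2 + 3*x + 1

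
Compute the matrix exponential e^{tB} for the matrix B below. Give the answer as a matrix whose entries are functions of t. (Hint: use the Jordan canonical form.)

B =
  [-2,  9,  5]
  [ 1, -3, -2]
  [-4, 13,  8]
e^{tB} =
  [-t^2*exp(t) - 3*t*exp(t) + exp(t), t^2*exp(t) + 9*t*exp(t), t^2*exp(t) + 5*t*exp(t)]
  [t^2*exp(t)/2 + t*exp(t), -t^2*exp(t)/2 - 4*t*exp(t) + exp(t), -t^2*exp(t)/2 - 2*t*exp(t)]
  [-3*t^2*exp(t)/2 - 4*t*exp(t), 3*t^2*exp(t)/2 + 13*t*exp(t), 3*t^2*exp(t)/2 + 7*t*exp(t) + exp(t)]

Strategy: write B = P · J · P⁻¹ where J is a Jordan canonical form, so e^{tB} = P · e^{tJ} · P⁻¹, and e^{tJ} can be computed block-by-block.

B has Jordan form
J =
  [1, 1, 0]
  [0, 1, 1]
  [0, 0, 1]
(up to reordering of blocks).

Per-block formulas:
  For a 3×3 Jordan block J_3(1): exp(t · J_3(1)) = e^(1t)·(I + t·N + (t^2/2)·N^2), where N is the 3×3 nilpotent shift.

After assembling e^{tJ} and conjugating by P, we get:

e^{tB} =
  [-t^2*exp(t) - 3*t*exp(t) + exp(t), t^2*exp(t) + 9*t*exp(t), t^2*exp(t) + 5*t*exp(t)]
  [t^2*exp(t)/2 + t*exp(t), -t^2*exp(t)/2 - 4*t*exp(t) + exp(t), -t^2*exp(t)/2 - 2*t*exp(t)]
  [-3*t^2*exp(t)/2 - 4*t*exp(t), 3*t^2*exp(t)/2 + 13*t*exp(t), 3*t^2*exp(t)/2 + 7*t*exp(t) + exp(t)]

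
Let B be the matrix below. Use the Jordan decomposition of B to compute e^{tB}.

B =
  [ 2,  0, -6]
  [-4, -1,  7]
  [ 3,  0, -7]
e^{tB} =
  [2*exp(-t) - exp(-4*t), 0, -2*exp(-t) + 2*exp(-4*t)]
  [-t*exp(-t) - exp(-t) + exp(-4*t), exp(-t), t*exp(-t) + 2*exp(-t) - 2*exp(-4*t)]
  [exp(-t) - exp(-4*t), 0, -exp(-t) + 2*exp(-4*t)]

Strategy: write B = P · J · P⁻¹ where J is a Jordan canonical form, so e^{tB} = P · e^{tJ} · P⁻¹, and e^{tJ} can be computed block-by-block.

B has Jordan form
J =
  [-4,  0,  0]
  [ 0, -1,  1]
  [ 0,  0, -1]
(up to reordering of blocks).

Per-block formulas:
  For a 1×1 block at λ = -4: exp(t · [-4]) = [e^(-4t)].
  For a 2×2 Jordan block J_2(-1): exp(t · J_2(-1)) = e^(-1t)·(I + t·N), where N is the 2×2 nilpotent shift.

After assembling e^{tJ} and conjugating by P, we get:

e^{tB} =
  [2*exp(-t) - exp(-4*t), 0, -2*exp(-t) + 2*exp(-4*t)]
  [-t*exp(-t) - exp(-t) + exp(-4*t), exp(-t), t*exp(-t) + 2*exp(-t) - 2*exp(-4*t)]
  [exp(-t) - exp(-4*t), 0, -exp(-t) + 2*exp(-4*t)]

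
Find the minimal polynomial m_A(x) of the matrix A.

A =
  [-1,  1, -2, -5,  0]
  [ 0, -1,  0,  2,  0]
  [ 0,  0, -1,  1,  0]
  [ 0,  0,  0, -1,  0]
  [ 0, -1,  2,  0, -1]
x^2 + 2*x + 1

The characteristic polynomial is χ_A(x) = (x + 1)^5, so the eigenvalues are known. The minimal polynomial is
  m_A(x) = Π_λ (x − λ)^{k_λ}
where k_λ is the size of the *largest* Jordan block for λ (equivalently, the smallest k with (A − λI)^k v = 0 for every generalised eigenvector v of λ).

  λ = -1: largest Jordan block has size 2, contributing (x + 1)^2

So m_A(x) = (x + 1)^2 = x^2 + 2*x + 1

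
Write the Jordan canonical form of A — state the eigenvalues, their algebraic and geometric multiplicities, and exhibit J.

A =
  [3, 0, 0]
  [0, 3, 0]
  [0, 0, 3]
J_1(3) ⊕ J_1(3) ⊕ J_1(3)

The characteristic polynomial is
  det(x·I − A) = x^3 - 9*x^2 + 27*x - 27 = (x - 3)^3

Eigenvalues and multiplicities (the geometric multiplicity of λ is n − rank(A − λI), which equals the number of Jordan blocks for λ):
  λ = 3: algebraic multiplicity = 3, geometric multiplicity = 3

Determining the block sizes for each eigenvalue:
  λ = 3: gm = am = 3, so every block has size 1 → block sizes [1, 1, 1]

Assembling the blocks gives a Jordan form
J =
  [3, 0, 0]
  [0, 3, 0]
  [0, 0, 3]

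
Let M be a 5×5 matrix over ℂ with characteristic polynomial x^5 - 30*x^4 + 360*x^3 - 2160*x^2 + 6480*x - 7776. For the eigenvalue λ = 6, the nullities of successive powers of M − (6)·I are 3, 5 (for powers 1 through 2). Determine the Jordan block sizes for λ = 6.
Block sizes for λ = 6: [2, 2, 1]

From the dimensions of kernels of powers, the number of Jordan blocks of size at least j is d_j − d_{j−1} where d_j = dim ker(N^j) (with d_0 = 0). Computing the differences gives [3, 2].
The number of blocks of size exactly k is (#blocks of size ≥ k) − (#blocks of size ≥ k + 1), so the partition is: 1 block(s) of size 1, 2 block(s) of size 2.
In nonincreasing order the block sizes are [2, 2, 1].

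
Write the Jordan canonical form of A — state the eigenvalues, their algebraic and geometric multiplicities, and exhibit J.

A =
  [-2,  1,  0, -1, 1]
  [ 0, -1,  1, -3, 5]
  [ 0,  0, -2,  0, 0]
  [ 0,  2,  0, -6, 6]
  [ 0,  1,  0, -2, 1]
J_3(-2) ⊕ J_2(-2)

The characteristic polynomial is
  det(x·I − A) = x^5 + 10*x^4 + 40*x^3 + 80*x^2 + 80*x + 32 = (x + 2)^5

Eigenvalues and multiplicities (the geometric multiplicity of λ is n − rank(A − λI), which equals the number of Jordan blocks for λ):
  λ = -2: algebraic multiplicity = 5, geometric multiplicity = 2

Determining the block sizes for each eigenvalue:
  λ = -2: with am = 5 and gm = 2, the partition is not yet determined (e.g. several partitions of 5 into 2 parts exist). Let N = A − (-2)·I. Computing rank(N^1) = 3, rank(N^2) = 1, rank(N^3) = 0; the number of blocks of size ≥ j is rank(N^{j−1}) − rank(N^j), giving [2, 2, 1]. So we have 1 block(s) of size 3, 1 block(s) of size 2 → block sizes [3, 2]

Assembling the blocks gives a Jordan form
J =
  [-2,  1,  0,  0,  0]
  [ 0, -2,  1,  0,  0]
  [ 0,  0, -2,  0,  0]
  [ 0,  0,  0, -2,  1]
  [ 0,  0,  0,  0, -2]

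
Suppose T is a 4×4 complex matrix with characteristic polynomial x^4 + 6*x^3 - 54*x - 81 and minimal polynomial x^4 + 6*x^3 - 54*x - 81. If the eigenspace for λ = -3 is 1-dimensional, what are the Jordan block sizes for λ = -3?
Block sizes for λ = -3: [3]

Step 1 — from the characteristic polynomial, algebraic multiplicity of λ = -3 is 3. From dim ker(T − (-3)·I) = 1, there are exactly 1 Jordan blocks for λ = -3.
Step 2 — from the minimal polynomial, the factor (x + 3)^3 tells us the largest block for λ = -3 has size 3.
Step 3 — with total size 3, 1 blocks, and largest block 3, the block sizes (in nonincreasing order) are [3].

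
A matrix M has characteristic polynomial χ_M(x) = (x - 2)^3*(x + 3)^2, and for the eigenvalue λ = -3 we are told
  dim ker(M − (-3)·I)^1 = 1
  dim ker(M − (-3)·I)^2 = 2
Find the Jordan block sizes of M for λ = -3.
Block sizes for λ = -3: [2]

From the dimensions of kernels of powers, the number of Jordan blocks of size at least j is d_j − d_{j−1} where d_j = dim ker(N^j) (with d_0 = 0). Computing the differences gives [1, 1].
The number of blocks of size exactly k is (#blocks of size ≥ k) − (#blocks of size ≥ k + 1), so the partition is: 1 block(s) of size 2.
In nonincreasing order the block sizes are [2].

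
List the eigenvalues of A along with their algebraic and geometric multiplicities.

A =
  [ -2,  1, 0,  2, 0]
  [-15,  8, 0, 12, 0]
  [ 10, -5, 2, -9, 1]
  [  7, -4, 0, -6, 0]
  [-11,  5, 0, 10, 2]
λ = -1: alg = 2, geom = 1; λ = 2: alg = 3, geom = 2

Step 1 — factor the characteristic polynomial to read off the algebraic multiplicities:
  χ_A(x) = (x - 2)^3*(x + 1)^2

Step 2 — compute geometric multiplicities via the rank-nullity identity g(λ) = n − rank(A − λI):
  rank(A − (-1)·I) = 4, so dim ker(A − (-1)·I) = n − 4 = 1
  rank(A − (2)·I) = 3, so dim ker(A − (2)·I) = n − 3 = 2

Summary:
  λ = -1: algebraic multiplicity = 2, geometric multiplicity = 1
  λ = 2: algebraic multiplicity = 3, geometric multiplicity = 2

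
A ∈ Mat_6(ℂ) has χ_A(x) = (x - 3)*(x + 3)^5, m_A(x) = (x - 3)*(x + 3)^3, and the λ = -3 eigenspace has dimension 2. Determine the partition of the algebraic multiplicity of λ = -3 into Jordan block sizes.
Block sizes for λ = -3: [3, 2]

Step 1 — from the characteristic polynomial, algebraic multiplicity of λ = -3 is 5. From dim ker(A − (-3)·I) = 2, there are exactly 2 Jordan blocks for λ = -3.
Step 2 — from the minimal polynomial, the factor (x + 3)^3 tells us the largest block for λ = -3 has size 3.
Step 3 — with total size 5, 2 blocks, and largest block 3, the block sizes (in nonincreasing order) are [3, 2].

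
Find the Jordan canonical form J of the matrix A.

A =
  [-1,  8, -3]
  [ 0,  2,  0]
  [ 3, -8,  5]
J_2(2) ⊕ J_1(2)

The characteristic polynomial is
  det(x·I − A) = x^3 - 6*x^2 + 12*x - 8 = (x - 2)^3

Eigenvalues and multiplicities (the geometric multiplicity of λ is n − rank(A − λI), which equals the number of Jordan blocks for λ):
  λ = 2: algebraic multiplicity = 3, geometric multiplicity = 2

Determining the block sizes for each eigenvalue:
  λ = 2: 2 blocks summing to 3 forces exactly one block of size 2 and the rest size 1 → block sizes [2, 1]

Assembling the blocks gives a Jordan form
J =
  [2, 1, 0]
  [0, 2, 0]
  [0, 0, 2]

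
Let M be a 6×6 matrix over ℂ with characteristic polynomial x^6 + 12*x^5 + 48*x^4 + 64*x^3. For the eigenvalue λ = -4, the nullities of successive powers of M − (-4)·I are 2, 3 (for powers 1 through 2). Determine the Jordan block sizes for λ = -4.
Block sizes for λ = -4: [2, 1]

From the dimensions of kernels of powers, the number of Jordan blocks of size at least j is d_j − d_{j−1} where d_j = dim ker(N^j) (with d_0 = 0). Computing the differences gives [2, 1].
The number of blocks of size exactly k is (#blocks of size ≥ k) − (#blocks of size ≥ k + 1), so the partition is: 1 block(s) of size 1, 1 block(s) of size 2.
In nonincreasing order the block sizes are [2, 1].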